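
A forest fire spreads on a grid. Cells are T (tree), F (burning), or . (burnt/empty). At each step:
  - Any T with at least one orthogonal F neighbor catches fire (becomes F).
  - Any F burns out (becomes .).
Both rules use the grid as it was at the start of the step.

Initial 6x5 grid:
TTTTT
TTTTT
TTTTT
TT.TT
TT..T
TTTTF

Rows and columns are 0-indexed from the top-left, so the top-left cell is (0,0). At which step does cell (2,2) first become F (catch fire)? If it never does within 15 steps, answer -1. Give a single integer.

Step 1: cell (2,2)='T' (+2 fires, +1 burnt)
Step 2: cell (2,2)='T' (+2 fires, +2 burnt)
Step 3: cell (2,2)='T' (+3 fires, +2 burnt)
Step 4: cell (2,2)='T' (+4 fires, +3 burnt)
Step 5: cell (2,2)='F' (+5 fires, +4 burnt)
  -> target ignites at step 5
Step 6: cell (2,2)='.' (+4 fires, +5 burnt)
Step 7: cell (2,2)='.' (+3 fires, +4 burnt)
Step 8: cell (2,2)='.' (+2 fires, +3 burnt)
Step 9: cell (2,2)='.' (+1 fires, +2 burnt)
Step 10: cell (2,2)='.' (+0 fires, +1 burnt)
  fire out at step 10

5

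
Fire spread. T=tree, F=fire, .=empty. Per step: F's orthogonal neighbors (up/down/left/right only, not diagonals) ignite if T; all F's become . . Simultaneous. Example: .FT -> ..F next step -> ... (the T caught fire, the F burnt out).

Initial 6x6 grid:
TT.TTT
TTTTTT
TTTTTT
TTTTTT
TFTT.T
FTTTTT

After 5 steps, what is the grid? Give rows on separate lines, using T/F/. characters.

Step 1: 4 trees catch fire, 2 burn out
  TT.TTT
  TTTTTT
  TTTTTT
  TFTTTT
  F.FT.T
  .FTTTT
Step 2: 5 trees catch fire, 4 burn out
  TT.TTT
  TTTTTT
  TFTTTT
  F.FTTT
  ...F.T
  ..FTTT
Step 3: 5 trees catch fire, 5 burn out
  TT.TTT
  TFTTTT
  F.FTTT
  ...FTT
  .....T
  ...FTT
Step 4: 6 trees catch fire, 5 burn out
  TF.TTT
  F.FTTT
  ...FTT
  ....FT
  .....T
  ....FT
Step 5: 5 trees catch fire, 6 burn out
  F..TTT
  ...FTT
  ....FT
  .....F
  .....T
  .....F

F..TTT
...FTT
....FT
.....F
.....T
.....F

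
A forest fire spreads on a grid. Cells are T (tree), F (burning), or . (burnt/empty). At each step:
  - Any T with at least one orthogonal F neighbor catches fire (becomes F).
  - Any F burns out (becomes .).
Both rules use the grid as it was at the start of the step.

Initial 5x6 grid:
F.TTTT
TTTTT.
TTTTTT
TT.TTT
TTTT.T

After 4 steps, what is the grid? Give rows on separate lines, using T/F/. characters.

Step 1: 1 trees catch fire, 1 burn out
  ..TTTT
  FTTTT.
  TTTTTT
  TT.TTT
  TTTT.T
Step 2: 2 trees catch fire, 1 burn out
  ..TTTT
  .FTTT.
  FTTTTT
  TT.TTT
  TTTT.T
Step 3: 3 trees catch fire, 2 burn out
  ..TTTT
  ..FTT.
  .FTTTT
  FT.TTT
  TTTT.T
Step 4: 5 trees catch fire, 3 burn out
  ..FTTT
  ...FT.
  ..FTTT
  .F.TTT
  FTTT.T

..FTTT
...FT.
..FTTT
.F.TTT
FTTT.T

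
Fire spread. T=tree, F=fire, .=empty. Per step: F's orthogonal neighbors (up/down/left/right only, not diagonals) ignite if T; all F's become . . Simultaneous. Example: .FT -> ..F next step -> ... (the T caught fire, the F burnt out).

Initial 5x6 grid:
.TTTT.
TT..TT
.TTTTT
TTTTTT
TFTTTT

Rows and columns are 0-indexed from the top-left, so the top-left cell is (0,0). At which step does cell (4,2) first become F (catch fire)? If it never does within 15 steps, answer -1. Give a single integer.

Step 1: cell (4,2)='F' (+3 fires, +1 burnt)
  -> target ignites at step 1
Step 2: cell (4,2)='.' (+4 fires, +3 burnt)
Step 3: cell (4,2)='.' (+4 fires, +4 burnt)
Step 4: cell (4,2)='.' (+5 fires, +4 burnt)
Step 5: cell (4,2)='.' (+3 fires, +5 burnt)
Step 6: cell (4,2)='.' (+3 fires, +3 burnt)
Step 7: cell (4,2)='.' (+2 fires, +3 burnt)
Step 8: cell (4,2)='.' (+0 fires, +2 burnt)
  fire out at step 8

1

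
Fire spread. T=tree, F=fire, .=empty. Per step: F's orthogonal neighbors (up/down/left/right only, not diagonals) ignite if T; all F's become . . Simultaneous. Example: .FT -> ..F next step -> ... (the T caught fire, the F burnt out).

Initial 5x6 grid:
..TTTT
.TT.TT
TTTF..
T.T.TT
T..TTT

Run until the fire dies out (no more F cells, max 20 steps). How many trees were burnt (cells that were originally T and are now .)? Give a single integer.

Step 1: +1 fires, +1 burnt (F count now 1)
Step 2: +3 fires, +1 burnt (F count now 3)
Step 3: +3 fires, +3 burnt (F count now 3)
Step 4: +2 fires, +3 burnt (F count now 2)
Step 5: +2 fires, +2 burnt (F count now 2)
Step 6: +2 fires, +2 burnt (F count now 2)
Step 7: +1 fires, +2 burnt (F count now 1)
Step 8: +0 fires, +1 burnt (F count now 0)
Fire out after step 8
Initially T: 19, now '.': 25
Total burnt (originally-T cells now '.'): 14

Answer: 14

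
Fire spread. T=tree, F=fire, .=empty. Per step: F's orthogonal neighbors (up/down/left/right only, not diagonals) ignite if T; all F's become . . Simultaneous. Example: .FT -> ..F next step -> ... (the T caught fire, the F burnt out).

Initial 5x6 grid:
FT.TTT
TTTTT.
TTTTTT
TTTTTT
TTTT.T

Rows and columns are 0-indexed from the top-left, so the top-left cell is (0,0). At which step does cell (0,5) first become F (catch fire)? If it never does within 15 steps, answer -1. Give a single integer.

Step 1: cell (0,5)='T' (+2 fires, +1 burnt)
Step 2: cell (0,5)='T' (+2 fires, +2 burnt)
Step 3: cell (0,5)='T' (+3 fires, +2 burnt)
Step 4: cell (0,5)='T' (+4 fires, +3 burnt)
Step 5: cell (0,5)='T' (+5 fires, +4 burnt)
Step 6: cell (0,5)='T' (+4 fires, +5 burnt)
Step 7: cell (0,5)='F' (+4 fires, +4 burnt)
  -> target ignites at step 7
Step 8: cell (0,5)='.' (+1 fires, +4 burnt)
Step 9: cell (0,5)='.' (+1 fires, +1 burnt)
Step 10: cell (0,5)='.' (+0 fires, +1 burnt)
  fire out at step 10

7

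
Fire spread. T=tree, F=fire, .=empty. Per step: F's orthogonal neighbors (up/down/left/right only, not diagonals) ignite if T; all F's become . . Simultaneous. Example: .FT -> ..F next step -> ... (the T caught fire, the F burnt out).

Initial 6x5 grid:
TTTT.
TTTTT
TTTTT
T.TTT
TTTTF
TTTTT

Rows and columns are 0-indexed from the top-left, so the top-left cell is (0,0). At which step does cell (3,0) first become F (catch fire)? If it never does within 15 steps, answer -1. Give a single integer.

Step 1: cell (3,0)='T' (+3 fires, +1 burnt)
Step 2: cell (3,0)='T' (+4 fires, +3 burnt)
Step 3: cell (3,0)='T' (+5 fires, +4 burnt)
Step 4: cell (3,0)='T' (+4 fires, +5 burnt)
Step 5: cell (3,0)='F' (+5 fires, +4 burnt)
  -> target ignites at step 5
Step 6: cell (3,0)='.' (+3 fires, +5 burnt)
Step 7: cell (3,0)='.' (+2 fires, +3 burnt)
Step 8: cell (3,0)='.' (+1 fires, +2 burnt)
Step 9: cell (3,0)='.' (+0 fires, +1 burnt)
  fire out at step 9

5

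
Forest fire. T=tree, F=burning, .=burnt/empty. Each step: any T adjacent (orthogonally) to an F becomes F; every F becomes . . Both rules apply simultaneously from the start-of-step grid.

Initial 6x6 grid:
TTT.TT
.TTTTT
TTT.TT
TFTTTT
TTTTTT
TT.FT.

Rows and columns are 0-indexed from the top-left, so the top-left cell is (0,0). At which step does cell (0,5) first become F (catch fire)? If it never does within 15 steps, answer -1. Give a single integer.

Step 1: cell (0,5)='T' (+6 fires, +2 burnt)
Step 2: cell (0,5)='T' (+8 fires, +6 burnt)
Step 3: cell (0,5)='T' (+5 fires, +8 burnt)
Step 4: cell (0,5)='T' (+5 fires, +5 burnt)
Step 5: cell (0,5)='T' (+2 fires, +5 burnt)
Step 6: cell (0,5)='T' (+2 fires, +2 burnt)
Step 7: cell (0,5)='F' (+1 fires, +2 burnt)
  -> target ignites at step 7
Step 8: cell (0,5)='.' (+0 fires, +1 burnt)
  fire out at step 8

7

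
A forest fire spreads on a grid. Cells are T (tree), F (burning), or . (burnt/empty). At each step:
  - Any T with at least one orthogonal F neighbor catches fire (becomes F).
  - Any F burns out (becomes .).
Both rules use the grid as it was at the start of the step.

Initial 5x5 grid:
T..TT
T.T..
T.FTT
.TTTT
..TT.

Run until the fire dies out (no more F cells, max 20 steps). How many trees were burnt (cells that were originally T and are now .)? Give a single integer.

Answer: 9

Derivation:
Step 1: +3 fires, +1 burnt (F count now 3)
Step 2: +4 fires, +3 burnt (F count now 4)
Step 3: +2 fires, +4 burnt (F count now 2)
Step 4: +0 fires, +2 burnt (F count now 0)
Fire out after step 4
Initially T: 14, now '.': 20
Total burnt (originally-T cells now '.'): 9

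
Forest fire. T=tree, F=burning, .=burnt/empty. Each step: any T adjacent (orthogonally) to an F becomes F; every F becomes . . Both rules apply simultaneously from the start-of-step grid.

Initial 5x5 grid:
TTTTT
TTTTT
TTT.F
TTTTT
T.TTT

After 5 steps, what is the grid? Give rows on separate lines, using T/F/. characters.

Step 1: 2 trees catch fire, 1 burn out
  TTTTT
  TTTTF
  TTT..
  TTTTF
  T.TTT
Step 2: 4 trees catch fire, 2 burn out
  TTTTF
  TTTF.
  TTT..
  TTTF.
  T.TTF
Step 3: 4 trees catch fire, 4 burn out
  TTTF.
  TTF..
  TTT..
  TTF..
  T.TF.
Step 4: 5 trees catch fire, 4 burn out
  TTF..
  TF...
  TTF..
  TF...
  T.F..
Step 5: 4 trees catch fire, 5 burn out
  TF...
  F....
  TF...
  F....
  T....

TF...
F....
TF...
F....
T....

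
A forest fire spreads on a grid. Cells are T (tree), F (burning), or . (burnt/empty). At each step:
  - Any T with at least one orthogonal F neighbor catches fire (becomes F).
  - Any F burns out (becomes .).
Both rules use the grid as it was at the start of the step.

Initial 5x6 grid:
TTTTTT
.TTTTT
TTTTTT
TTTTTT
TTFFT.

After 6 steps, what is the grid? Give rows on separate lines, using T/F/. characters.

Step 1: 4 trees catch fire, 2 burn out
  TTTTTT
  .TTTTT
  TTTTTT
  TTFFTT
  TF..F.
Step 2: 5 trees catch fire, 4 burn out
  TTTTTT
  .TTTTT
  TTFFTT
  TF..FT
  F.....
Step 3: 6 trees catch fire, 5 burn out
  TTTTTT
  .TFFTT
  TF..FT
  F....F
  ......
Step 4: 6 trees catch fire, 6 burn out
  TTFFTT
  .F..FT
  F....F
  ......
  ......
Step 5: 3 trees catch fire, 6 burn out
  TF..FT
  .....F
  ......
  ......
  ......
Step 6: 2 trees catch fire, 3 burn out
  F....F
  ......
  ......
  ......
  ......

F....F
......
......
......
......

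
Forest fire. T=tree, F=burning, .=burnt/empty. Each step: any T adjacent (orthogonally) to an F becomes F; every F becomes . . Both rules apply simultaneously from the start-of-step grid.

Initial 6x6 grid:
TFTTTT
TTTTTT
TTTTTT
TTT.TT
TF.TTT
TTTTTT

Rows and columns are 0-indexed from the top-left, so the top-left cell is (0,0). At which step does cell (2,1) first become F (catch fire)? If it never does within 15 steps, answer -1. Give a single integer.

Step 1: cell (2,1)='T' (+6 fires, +2 burnt)
Step 2: cell (2,1)='F' (+8 fires, +6 burnt)
  -> target ignites at step 2
Step 3: cell (2,1)='.' (+5 fires, +8 burnt)
Step 4: cell (2,1)='.' (+5 fires, +5 burnt)
Step 5: cell (2,1)='.' (+4 fires, +5 burnt)
Step 6: cell (2,1)='.' (+3 fires, +4 burnt)
Step 7: cell (2,1)='.' (+1 fires, +3 burnt)
Step 8: cell (2,1)='.' (+0 fires, +1 burnt)
  fire out at step 8

2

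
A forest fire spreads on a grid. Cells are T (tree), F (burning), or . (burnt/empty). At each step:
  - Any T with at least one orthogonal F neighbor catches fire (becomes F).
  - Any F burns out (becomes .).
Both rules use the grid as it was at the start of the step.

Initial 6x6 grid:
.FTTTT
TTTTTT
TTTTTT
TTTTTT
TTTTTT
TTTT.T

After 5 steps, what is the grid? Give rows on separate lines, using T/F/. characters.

Step 1: 2 trees catch fire, 1 burn out
  ..FTTT
  TFTTTT
  TTTTTT
  TTTTTT
  TTTTTT
  TTTT.T
Step 2: 4 trees catch fire, 2 burn out
  ...FTT
  F.FTTT
  TFTTTT
  TTTTTT
  TTTTTT
  TTTT.T
Step 3: 5 trees catch fire, 4 burn out
  ....FT
  ...FTT
  F.FTTT
  TFTTTT
  TTTTTT
  TTTT.T
Step 4: 6 trees catch fire, 5 burn out
  .....F
  ....FT
  ...FTT
  F.FTTT
  TFTTTT
  TTTT.T
Step 5: 6 trees catch fire, 6 burn out
  ......
  .....F
  ....FT
  ...FTT
  F.FTTT
  TFTT.T

......
.....F
....FT
...FTT
F.FTTT
TFTT.T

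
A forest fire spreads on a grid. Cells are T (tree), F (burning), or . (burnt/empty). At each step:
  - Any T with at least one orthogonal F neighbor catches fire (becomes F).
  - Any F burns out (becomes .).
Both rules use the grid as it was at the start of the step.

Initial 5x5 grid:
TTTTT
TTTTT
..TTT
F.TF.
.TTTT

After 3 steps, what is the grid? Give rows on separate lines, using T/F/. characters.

Step 1: 3 trees catch fire, 2 burn out
  TTTTT
  TTTTT
  ..TFT
  ..F..
  .TTFT
Step 2: 5 trees catch fire, 3 burn out
  TTTTT
  TTTFT
  ..F.F
  .....
  .TF.F
Step 3: 4 trees catch fire, 5 burn out
  TTTFT
  TTF.F
  .....
  .....
  .F...

TTTFT
TTF.F
.....
.....
.F...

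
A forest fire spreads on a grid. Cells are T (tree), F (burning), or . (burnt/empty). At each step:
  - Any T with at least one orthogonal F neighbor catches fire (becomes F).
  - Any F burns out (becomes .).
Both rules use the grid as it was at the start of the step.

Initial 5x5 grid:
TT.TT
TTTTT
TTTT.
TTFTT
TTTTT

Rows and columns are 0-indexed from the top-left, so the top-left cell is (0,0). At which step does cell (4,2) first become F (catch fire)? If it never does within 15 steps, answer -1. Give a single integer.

Step 1: cell (4,2)='F' (+4 fires, +1 burnt)
  -> target ignites at step 1
Step 2: cell (4,2)='.' (+7 fires, +4 burnt)
Step 3: cell (4,2)='.' (+5 fires, +7 burnt)
Step 4: cell (4,2)='.' (+4 fires, +5 burnt)
Step 5: cell (4,2)='.' (+2 fires, +4 burnt)
Step 6: cell (4,2)='.' (+0 fires, +2 burnt)
  fire out at step 6

1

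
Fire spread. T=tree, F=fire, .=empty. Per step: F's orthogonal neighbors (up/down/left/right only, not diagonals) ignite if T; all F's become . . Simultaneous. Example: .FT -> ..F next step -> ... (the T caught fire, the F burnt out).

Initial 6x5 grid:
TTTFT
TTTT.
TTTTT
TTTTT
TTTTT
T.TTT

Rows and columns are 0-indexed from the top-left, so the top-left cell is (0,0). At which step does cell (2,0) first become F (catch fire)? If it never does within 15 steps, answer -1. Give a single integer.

Step 1: cell (2,0)='T' (+3 fires, +1 burnt)
Step 2: cell (2,0)='T' (+3 fires, +3 burnt)
Step 3: cell (2,0)='T' (+5 fires, +3 burnt)
Step 4: cell (2,0)='T' (+5 fires, +5 burnt)
Step 5: cell (2,0)='F' (+5 fires, +5 burnt)
  -> target ignites at step 5
Step 6: cell (2,0)='.' (+4 fires, +5 burnt)
Step 7: cell (2,0)='.' (+1 fires, +4 burnt)
Step 8: cell (2,0)='.' (+1 fires, +1 burnt)
Step 9: cell (2,0)='.' (+0 fires, +1 burnt)
  fire out at step 9

5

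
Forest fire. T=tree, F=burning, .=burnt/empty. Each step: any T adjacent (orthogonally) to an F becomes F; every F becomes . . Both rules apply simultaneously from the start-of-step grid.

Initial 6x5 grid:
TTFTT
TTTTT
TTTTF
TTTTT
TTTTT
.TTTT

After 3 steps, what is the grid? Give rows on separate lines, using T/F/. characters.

Step 1: 6 trees catch fire, 2 burn out
  TF.FT
  TTFTF
  TTTF.
  TTTTF
  TTTTT
  .TTTT
Step 2: 7 trees catch fire, 6 burn out
  F...F
  TF.F.
  TTF..
  TTTF.
  TTTTF
  .TTTT
Step 3: 5 trees catch fire, 7 burn out
  .....
  F....
  TF...
  TTF..
  TTTF.
  .TTTF

.....
F....
TF...
TTF..
TTTF.
.TTTF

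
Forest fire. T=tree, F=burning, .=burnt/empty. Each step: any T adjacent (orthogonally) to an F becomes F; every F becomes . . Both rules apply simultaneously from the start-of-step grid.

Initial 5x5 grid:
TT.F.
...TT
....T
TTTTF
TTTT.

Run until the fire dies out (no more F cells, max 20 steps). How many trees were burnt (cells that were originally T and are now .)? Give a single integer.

Answer: 11

Derivation:
Step 1: +3 fires, +2 burnt (F count now 3)
Step 2: +3 fires, +3 burnt (F count now 3)
Step 3: +2 fires, +3 burnt (F count now 2)
Step 4: +2 fires, +2 burnt (F count now 2)
Step 5: +1 fires, +2 burnt (F count now 1)
Step 6: +0 fires, +1 burnt (F count now 0)
Fire out after step 6
Initially T: 13, now '.': 23
Total burnt (originally-T cells now '.'): 11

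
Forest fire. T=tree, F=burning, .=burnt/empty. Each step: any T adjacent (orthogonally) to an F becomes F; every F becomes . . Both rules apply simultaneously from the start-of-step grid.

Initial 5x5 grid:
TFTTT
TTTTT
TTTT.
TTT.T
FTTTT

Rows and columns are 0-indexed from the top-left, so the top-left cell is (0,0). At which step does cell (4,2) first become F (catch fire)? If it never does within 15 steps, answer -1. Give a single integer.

Step 1: cell (4,2)='T' (+5 fires, +2 burnt)
Step 2: cell (4,2)='F' (+7 fires, +5 burnt)
  -> target ignites at step 2
Step 3: cell (4,2)='.' (+5 fires, +7 burnt)
Step 4: cell (4,2)='.' (+3 fires, +5 burnt)
Step 5: cell (4,2)='.' (+1 fires, +3 burnt)
Step 6: cell (4,2)='.' (+0 fires, +1 burnt)
  fire out at step 6

2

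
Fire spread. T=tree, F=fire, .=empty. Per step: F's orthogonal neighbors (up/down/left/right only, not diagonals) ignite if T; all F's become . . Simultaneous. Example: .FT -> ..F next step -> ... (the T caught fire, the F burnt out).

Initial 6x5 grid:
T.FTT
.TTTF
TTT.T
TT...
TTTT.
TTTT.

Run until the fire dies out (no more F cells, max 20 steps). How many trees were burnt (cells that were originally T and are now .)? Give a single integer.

Step 1: +5 fires, +2 burnt (F count now 5)
Step 2: +2 fires, +5 burnt (F count now 2)
Step 3: +1 fires, +2 burnt (F count now 1)
Step 4: +2 fires, +1 burnt (F count now 2)
Step 5: +2 fires, +2 burnt (F count now 2)
Step 6: +3 fires, +2 burnt (F count now 3)
Step 7: +3 fires, +3 burnt (F count now 3)
Step 8: +1 fires, +3 burnt (F count now 1)
Step 9: +0 fires, +1 burnt (F count now 0)
Fire out after step 9
Initially T: 20, now '.': 29
Total burnt (originally-T cells now '.'): 19

Answer: 19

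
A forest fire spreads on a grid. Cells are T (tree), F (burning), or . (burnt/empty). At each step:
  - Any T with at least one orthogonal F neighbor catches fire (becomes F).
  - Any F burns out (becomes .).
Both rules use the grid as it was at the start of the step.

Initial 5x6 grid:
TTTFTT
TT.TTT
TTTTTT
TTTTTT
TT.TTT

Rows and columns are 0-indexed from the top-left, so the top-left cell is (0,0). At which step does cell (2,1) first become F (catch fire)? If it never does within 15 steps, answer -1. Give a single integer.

Step 1: cell (2,1)='T' (+3 fires, +1 burnt)
Step 2: cell (2,1)='T' (+4 fires, +3 burnt)
Step 3: cell (2,1)='T' (+6 fires, +4 burnt)
Step 4: cell (2,1)='F' (+6 fires, +6 burnt)
  -> target ignites at step 4
Step 5: cell (2,1)='.' (+4 fires, +6 burnt)
Step 6: cell (2,1)='.' (+3 fires, +4 burnt)
Step 7: cell (2,1)='.' (+1 fires, +3 burnt)
Step 8: cell (2,1)='.' (+0 fires, +1 burnt)
  fire out at step 8

4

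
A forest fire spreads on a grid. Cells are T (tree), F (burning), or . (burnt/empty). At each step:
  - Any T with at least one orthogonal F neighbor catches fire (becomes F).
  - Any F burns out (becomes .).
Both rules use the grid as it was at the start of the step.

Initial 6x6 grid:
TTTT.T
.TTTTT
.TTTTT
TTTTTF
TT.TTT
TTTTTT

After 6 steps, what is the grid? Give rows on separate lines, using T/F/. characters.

Step 1: 3 trees catch fire, 1 burn out
  TTTT.T
  .TTTTT
  .TTTTF
  TTTTF.
  TT.TTF
  TTTTTT
Step 2: 5 trees catch fire, 3 burn out
  TTTT.T
  .TTTTF
  .TTTF.
  TTTF..
  TT.TF.
  TTTTTF
Step 3: 6 trees catch fire, 5 burn out
  TTTT.F
  .TTTF.
  .TTF..
  TTF...
  TT.F..
  TTTTF.
Step 4: 4 trees catch fire, 6 burn out
  TTTT..
  .TTF..
  .TF...
  TF....
  TT....
  TTTF..
Step 5: 6 trees catch fire, 4 burn out
  TTTF..
  .TF...
  .F....
  F.....
  TF....
  TTF...
Step 6: 4 trees catch fire, 6 burn out
  TTF...
  .F....
  ......
  ......
  F.....
  TF....

TTF...
.F....
......
......
F.....
TF....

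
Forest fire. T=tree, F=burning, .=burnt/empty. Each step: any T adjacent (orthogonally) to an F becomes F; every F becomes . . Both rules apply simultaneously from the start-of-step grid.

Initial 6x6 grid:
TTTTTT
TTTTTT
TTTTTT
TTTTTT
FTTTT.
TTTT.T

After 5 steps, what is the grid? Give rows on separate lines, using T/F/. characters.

Step 1: 3 trees catch fire, 1 burn out
  TTTTTT
  TTTTTT
  TTTTTT
  FTTTTT
  .FTTT.
  FTTT.T
Step 2: 4 trees catch fire, 3 burn out
  TTTTTT
  TTTTTT
  FTTTTT
  .FTTTT
  ..FTT.
  .FTT.T
Step 3: 5 trees catch fire, 4 burn out
  TTTTTT
  FTTTTT
  .FTTTT
  ..FTTT
  ...FT.
  ..FT.T
Step 4: 6 trees catch fire, 5 burn out
  FTTTTT
  .FTTTT
  ..FTTT
  ...FTT
  ....F.
  ...F.T
Step 5: 4 trees catch fire, 6 burn out
  .FTTTT
  ..FTTT
  ...FTT
  ....FT
  ......
  .....T

.FTTTT
..FTTT
...FTT
....FT
......
.....T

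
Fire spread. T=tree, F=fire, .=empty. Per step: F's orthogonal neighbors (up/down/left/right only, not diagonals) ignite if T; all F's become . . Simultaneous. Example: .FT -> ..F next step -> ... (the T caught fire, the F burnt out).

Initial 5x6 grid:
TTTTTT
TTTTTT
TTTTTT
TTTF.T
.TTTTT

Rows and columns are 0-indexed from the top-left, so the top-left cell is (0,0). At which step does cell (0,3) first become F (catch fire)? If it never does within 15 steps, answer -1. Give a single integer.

Step 1: cell (0,3)='T' (+3 fires, +1 burnt)
Step 2: cell (0,3)='T' (+6 fires, +3 burnt)
Step 3: cell (0,3)='F' (+8 fires, +6 burnt)
  -> target ignites at step 3
Step 4: cell (0,3)='.' (+6 fires, +8 burnt)
Step 5: cell (0,3)='.' (+3 fires, +6 burnt)
Step 6: cell (0,3)='.' (+1 fires, +3 burnt)
Step 7: cell (0,3)='.' (+0 fires, +1 burnt)
  fire out at step 7

3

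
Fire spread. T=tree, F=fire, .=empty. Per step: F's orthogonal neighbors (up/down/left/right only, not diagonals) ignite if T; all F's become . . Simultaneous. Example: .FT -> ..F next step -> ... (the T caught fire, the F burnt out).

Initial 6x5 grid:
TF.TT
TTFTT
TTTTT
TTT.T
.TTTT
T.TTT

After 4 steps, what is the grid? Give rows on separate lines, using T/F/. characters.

Step 1: 4 trees catch fire, 2 burn out
  F..TT
  TF.FT
  TTFTT
  TTT.T
  .TTTT
  T.TTT
Step 2: 6 trees catch fire, 4 burn out
  ...FT
  F...F
  TF.FT
  TTF.T
  .TTTT
  T.TTT
Step 3: 5 trees catch fire, 6 burn out
  ....F
  .....
  F...F
  TF..T
  .TFTT
  T.TTT
Step 4: 5 trees catch fire, 5 burn out
  .....
  .....
  .....
  F...F
  .F.FT
  T.FTT

.....
.....
.....
F...F
.F.FT
T.FTT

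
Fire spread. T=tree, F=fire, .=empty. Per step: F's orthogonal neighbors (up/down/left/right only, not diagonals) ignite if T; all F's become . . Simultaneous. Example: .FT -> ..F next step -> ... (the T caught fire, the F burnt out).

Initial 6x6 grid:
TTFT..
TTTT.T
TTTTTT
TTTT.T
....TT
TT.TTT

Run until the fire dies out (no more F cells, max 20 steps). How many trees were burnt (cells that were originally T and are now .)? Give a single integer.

Answer: 24

Derivation:
Step 1: +3 fires, +1 burnt (F count now 3)
Step 2: +4 fires, +3 burnt (F count now 4)
Step 3: +4 fires, +4 burnt (F count now 4)
Step 4: +4 fires, +4 burnt (F count now 4)
Step 5: +2 fires, +4 burnt (F count now 2)
Step 6: +2 fires, +2 burnt (F count now 2)
Step 7: +1 fires, +2 burnt (F count now 1)
Step 8: +2 fires, +1 burnt (F count now 2)
Step 9: +1 fires, +2 burnt (F count now 1)
Step 10: +1 fires, +1 burnt (F count now 1)
Step 11: +0 fires, +1 burnt (F count now 0)
Fire out after step 11
Initially T: 26, now '.': 34
Total burnt (originally-T cells now '.'): 24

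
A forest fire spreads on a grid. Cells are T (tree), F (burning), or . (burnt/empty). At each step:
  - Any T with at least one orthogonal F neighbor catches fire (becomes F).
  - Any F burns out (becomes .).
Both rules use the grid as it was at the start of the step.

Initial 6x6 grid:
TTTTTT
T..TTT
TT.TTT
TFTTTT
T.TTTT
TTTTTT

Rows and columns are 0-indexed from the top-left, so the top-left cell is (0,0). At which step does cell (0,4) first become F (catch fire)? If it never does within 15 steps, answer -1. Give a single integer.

Step 1: cell (0,4)='T' (+3 fires, +1 burnt)
Step 2: cell (0,4)='T' (+4 fires, +3 burnt)
Step 3: cell (0,4)='T' (+6 fires, +4 burnt)
Step 4: cell (0,4)='T' (+7 fires, +6 burnt)
Step 5: cell (0,4)='T' (+6 fires, +7 burnt)
Step 6: cell (0,4)='F' (+4 fires, +6 burnt)
  -> target ignites at step 6
Step 7: cell (0,4)='.' (+1 fires, +4 burnt)
Step 8: cell (0,4)='.' (+0 fires, +1 burnt)
  fire out at step 8

6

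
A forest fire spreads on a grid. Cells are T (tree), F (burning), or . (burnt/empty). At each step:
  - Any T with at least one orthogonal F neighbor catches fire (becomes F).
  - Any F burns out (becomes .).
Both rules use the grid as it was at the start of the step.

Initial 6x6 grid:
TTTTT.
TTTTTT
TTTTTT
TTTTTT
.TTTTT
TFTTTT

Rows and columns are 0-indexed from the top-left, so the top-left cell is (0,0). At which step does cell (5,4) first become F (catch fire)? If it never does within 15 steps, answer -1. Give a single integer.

Step 1: cell (5,4)='T' (+3 fires, +1 burnt)
Step 2: cell (5,4)='T' (+3 fires, +3 burnt)
Step 3: cell (5,4)='F' (+5 fires, +3 burnt)
  -> target ignites at step 3
Step 4: cell (5,4)='.' (+6 fires, +5 burnt)
Step 5: cell (5,4)='.' (+6 fires, +6 burnt)
Step 6: cell (5,4)='.' (+5 fires, +6 burnt)
Step 7: cell (5,4)='.' (+3 fires, +5 burnt)
Step 8: cell (5,4)='.' (+2 fires, +3 burnt)
Step 9: cell (5,4)='.' (+0 fires, +2 burnt)
  fire out at step 9

3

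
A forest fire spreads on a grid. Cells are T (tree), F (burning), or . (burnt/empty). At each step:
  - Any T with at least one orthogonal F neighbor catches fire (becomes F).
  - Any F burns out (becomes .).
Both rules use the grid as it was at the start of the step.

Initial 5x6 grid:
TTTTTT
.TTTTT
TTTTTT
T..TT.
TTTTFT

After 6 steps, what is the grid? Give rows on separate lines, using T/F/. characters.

Step 1: 3 trees catch fire, 1 burn out
  TTTTTT
  .TTTTT
  TTTTTT
  T..TF.
  TTTF.F
Step 2: 3 trees catch fire, 3 burn out
  TTTTTT
  .TTTTT
  TTTTFT
  T..F..
  TTF...
Step 3: 4 trees catch fire, 3 burn out
  TTTTTT
  .TTTFT
  TTTF.F
  T.....
  TF....
Step 4: 5 trees catch fire, 4 burn out
  TTTTFT
  .TTF.F
  TTF...
  T.....
  F.....
Step 5: 5 trees catch fire, 5 burn out
  TTTF.F
  .TF...
  TF....
  F.....
  ......
Step 6: 3 trees catch fire, 5 burn out
  TTF...
  .F....
  F.....
  ......
  ......

TTF...
.F....
F.....
......
......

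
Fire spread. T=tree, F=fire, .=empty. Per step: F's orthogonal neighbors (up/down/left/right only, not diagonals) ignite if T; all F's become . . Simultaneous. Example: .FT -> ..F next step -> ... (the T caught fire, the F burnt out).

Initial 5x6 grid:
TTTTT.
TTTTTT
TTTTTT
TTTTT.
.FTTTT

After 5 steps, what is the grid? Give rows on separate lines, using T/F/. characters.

Step 1: 2 trees catch fire, 1 burn out
  TTTTT.
  TTTTTT
  TTTTTT
  TFTTT.
  ..FTTT
Step 2: 4 trees catch fire, 2 burn out
  TTTTT.
  TTTTTT
  TFTTTT
  F.FTT.
  ...FTT
Step 3: 5 trees catch fire, 4 burn out
  TTTTT.
  TFTTTT
  F.FTTT
  ...FT.
  ....FT
Step 4: 6 trees catch fire, 5 burn out
  TFTTT.
  F.FTTT
  ...FTT
  ....F.
  .....F
Step 5: 4 trees catch fire, 6 burn out
  F.FTT.
  ...FTT
  ....FT
  ......
  ......

F.FTT.
...FTT
....FT
......
......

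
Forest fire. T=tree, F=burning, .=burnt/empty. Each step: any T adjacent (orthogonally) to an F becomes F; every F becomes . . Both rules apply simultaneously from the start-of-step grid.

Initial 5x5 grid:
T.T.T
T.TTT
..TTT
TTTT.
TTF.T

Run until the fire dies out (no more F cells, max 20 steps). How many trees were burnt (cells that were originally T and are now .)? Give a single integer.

Answer: 14

Derivation:
Step 1: +2 fires, +1 burnt (F count now 2)
Step 2: +4 fires, +2 burnt (F count now 4)
Step 3: +3 fires, +4 burnt (F count now 3)
Step 4: +3 fires, +3 burnt (F count now 3)
Step 5: +1 fires, +3 burnt (F count now 1)
Step 6: +1 fires, +1 burnt (F count now 1)
Step 7: +0 fires, +1 burnt (F count now 0)
Fire out after step 7
Initially T: 17, now '.': 22
Total burnt (originally-T cells now '.'): 14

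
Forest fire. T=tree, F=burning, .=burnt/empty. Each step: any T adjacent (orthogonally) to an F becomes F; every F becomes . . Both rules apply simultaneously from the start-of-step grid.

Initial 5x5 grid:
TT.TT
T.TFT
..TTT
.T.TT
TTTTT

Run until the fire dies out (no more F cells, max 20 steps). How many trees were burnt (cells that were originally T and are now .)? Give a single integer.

Answer: 15

Derivation:
Step 1: +4 fires, +1 burnt (F count now 4)
Step 2: +4 fires, +4 burnt (F count now 4)
Step 3: +2 fires, +4 burnt (F count now 2)
Step 4: +2 fires, +2 burnt (F count now 2)
Step 5: +1 fires, +2 burnt (F count now 1)
Step 6: +2 fires, +1 burnt (F count now 2)
Step 7: +0 fires, +2 burnt (F count now 0)
Fire out after step 7
Initially T: 18, now '.': 22
Total burnt (originally-T cells now '.'): 15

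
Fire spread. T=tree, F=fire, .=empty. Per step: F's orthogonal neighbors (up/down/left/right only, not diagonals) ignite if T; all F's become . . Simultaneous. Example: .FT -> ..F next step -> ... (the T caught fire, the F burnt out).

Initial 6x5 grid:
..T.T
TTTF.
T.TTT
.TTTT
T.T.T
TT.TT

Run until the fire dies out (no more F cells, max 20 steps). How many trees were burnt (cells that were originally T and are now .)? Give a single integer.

Answer: 16

Derivation:
Step 1: +2 fires, +1 burnt (F count now 2)
Step 2: +5 fires, +2 burnt (F count now 5)
Step 3: +3 fires, +5 burnt (F count now 3)
Step 4: +4 fires, +3 burnt (F count now 4)
Step 5: +1 fires, +4 burnt (F count now 1)
Step 6: +1 fires, +1 burnt (F count now 1)
Step 7: +0 fires, +1 burnt (F count now 0)
Fire out after step 7
Initially T: 20, now '.': 26
Total burnt (originally-T cells now '.'): 16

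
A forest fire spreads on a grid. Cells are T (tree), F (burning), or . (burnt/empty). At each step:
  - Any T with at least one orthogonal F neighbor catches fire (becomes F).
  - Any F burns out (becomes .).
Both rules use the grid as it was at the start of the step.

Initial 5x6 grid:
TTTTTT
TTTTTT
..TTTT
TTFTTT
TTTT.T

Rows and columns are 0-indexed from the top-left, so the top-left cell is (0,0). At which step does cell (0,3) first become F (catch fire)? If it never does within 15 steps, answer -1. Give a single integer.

Step 1: cell (0,3)='T' (+4 fires, +1 burnt)
Step 2: cell (0,3)='T' (+6 fires, +4 burnt)
Step 3: cell (0,3)='T' (+6 fires, +6 burnt)
Step 4: cell (0,3)='F' (+6 fires, +6 burnt)
  -> target ignites at step 4
Step 5: cell (0,3)='.' (+3 fires, +6 burnt)
Step 6: cell (0,3)='.' (+1 fires, +3 burnt)
Step 7: cell (0,3)='.' (+0 fires, +1 burnt)
  fire out at step 7

4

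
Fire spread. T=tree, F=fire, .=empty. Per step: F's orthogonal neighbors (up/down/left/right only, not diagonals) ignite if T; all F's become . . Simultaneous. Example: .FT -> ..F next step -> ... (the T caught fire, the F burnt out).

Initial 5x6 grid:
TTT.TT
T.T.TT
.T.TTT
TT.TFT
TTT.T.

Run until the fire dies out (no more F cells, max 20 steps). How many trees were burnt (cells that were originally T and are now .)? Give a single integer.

Answer: 10

Derivation:
Step 1: +4 fires, +1 burnt (F count now 4)
Step 2: +3 fires, +4 burnt (F count now 3)
Step 3: +2 fires, +3 burnt (F count now 2)
Step 4: +1 fires, +2 burnt (F count now 1)
Step 5: +0 fires, +1 burnt (F count now 0)
Fire out after step 5
Initially T: 21, now '.': 19
Total burnt (originally-T cells now '.'): 10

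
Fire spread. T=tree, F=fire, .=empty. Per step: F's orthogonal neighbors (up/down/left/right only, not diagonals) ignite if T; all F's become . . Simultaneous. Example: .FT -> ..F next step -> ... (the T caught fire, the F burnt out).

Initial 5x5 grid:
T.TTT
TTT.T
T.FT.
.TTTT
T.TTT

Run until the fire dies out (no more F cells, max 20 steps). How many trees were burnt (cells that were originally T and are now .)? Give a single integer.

Answer: 17

Derivation:
Step 1: +3 fires, +1 burnt (F count now 3)
Step 2: +5 fires, +3 burnt (F count now 5)
Step 3: +4 fires, +5 burnt (F count now 4)
Step 4: +4 fires, +4 burnt (F count now 4)
Step 5: +1 fires, +4 burnt (F count now 1)
Step 6: +0 fires, +1 burnt (F count now 0)
Fire out after step 6
Initially T: 18, now '.': 24
Total burnt (originally-T cells now '.'): 17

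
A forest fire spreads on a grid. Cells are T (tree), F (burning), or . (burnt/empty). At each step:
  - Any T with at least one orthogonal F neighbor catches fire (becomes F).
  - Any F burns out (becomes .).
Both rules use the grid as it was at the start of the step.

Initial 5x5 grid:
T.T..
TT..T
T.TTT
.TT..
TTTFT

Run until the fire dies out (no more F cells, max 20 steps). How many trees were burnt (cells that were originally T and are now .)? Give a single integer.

Step 1: +2 fires, +1 burnt (F count now 2)
Step 2: +2 fires, +2 burnt (F count now 2)
Step 3: +3 fires, +2 burnt (F count now 3)
Step 4: +1 fires, +3 burnt (F count now 1)
Step 5: +1 fires, +1 burnt (F count now 1)
Step 6: +1 fires, +1 burnt (F count now 1)
Step 7: +0 fires, +1 burnt (F count now 0)
Fire out after step 7
Initially T: 15, now '.': 20
Total burnt (originally-T cells now '.'): 10

Answer: 10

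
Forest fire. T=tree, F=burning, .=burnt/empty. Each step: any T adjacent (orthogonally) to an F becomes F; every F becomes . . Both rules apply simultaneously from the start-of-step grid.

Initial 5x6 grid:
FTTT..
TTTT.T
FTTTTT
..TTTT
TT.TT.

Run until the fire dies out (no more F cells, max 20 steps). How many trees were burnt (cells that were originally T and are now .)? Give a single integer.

Answer: 19

Derivation:
Step 1: +3 fires, +2 burnt (F count now 3)
Step 2: +3 fires, +3 burnt (F count now 3)
Step 3: +4 fires, +3 burnt (F count now 4)
Step 4: +3 fires, +4 burnt (F count now 3)
Step 5: +3 fires, +3 burnt (F count now 3)
Step 6: +3 fires, +3 burnt (F count now 3)
Step 7: +0 fires, +3 burnt (F count now 0)
Fire out after step 7
Initially T: 21, now '.': 28
Total burnt (originally-T cells now '.'): 19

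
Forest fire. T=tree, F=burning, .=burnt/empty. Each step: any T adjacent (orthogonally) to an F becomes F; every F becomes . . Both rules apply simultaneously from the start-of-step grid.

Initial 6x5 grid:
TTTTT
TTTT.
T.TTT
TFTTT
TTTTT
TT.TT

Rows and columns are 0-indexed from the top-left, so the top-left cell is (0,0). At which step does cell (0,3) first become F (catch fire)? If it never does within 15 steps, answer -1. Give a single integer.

Step 1: cell (0,3)='T' (+3 fires, +1 burnt)
Step 2: cell (0,3)='T' (+6 fires, +3 burnt)
Step 3: cell (0,3)='T' (+6 fires, +6 burnt)
Step 4: cell (0,3)='T' (+7 fires, +6 burnt)
Step 5: cell (0,3)='F' (+3 fires, +7 burnt)
  -> target ignites at step 5
Step 6: cell (0,3)='.' (+1 fires, +3 burnt)
Step 7: cell (0,3)='.' (+0 fires, +1 burnt)
  fire out at step 7

5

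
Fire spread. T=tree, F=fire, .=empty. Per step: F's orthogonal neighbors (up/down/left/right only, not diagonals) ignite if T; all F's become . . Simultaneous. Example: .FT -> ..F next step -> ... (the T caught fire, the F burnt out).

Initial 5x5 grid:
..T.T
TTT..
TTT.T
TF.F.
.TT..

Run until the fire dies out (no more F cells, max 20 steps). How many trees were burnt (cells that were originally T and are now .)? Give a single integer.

Step 1: +3 fires, +2 burnt (F count now 3)
Step 2: +4 fires, +3 burnt (F count now 4)
Step 3: +2 fires, +4 burnt (F count now 2)
Step 4: +1 fires, +2 burnt (F count now 1)
Step 5: +0 fires, +1 burnt (F count now 0)
Fire out after step 5
Initially T: 12, now '.': 23
Total burnt (originally-T cells now '.'): 10

Answer: 10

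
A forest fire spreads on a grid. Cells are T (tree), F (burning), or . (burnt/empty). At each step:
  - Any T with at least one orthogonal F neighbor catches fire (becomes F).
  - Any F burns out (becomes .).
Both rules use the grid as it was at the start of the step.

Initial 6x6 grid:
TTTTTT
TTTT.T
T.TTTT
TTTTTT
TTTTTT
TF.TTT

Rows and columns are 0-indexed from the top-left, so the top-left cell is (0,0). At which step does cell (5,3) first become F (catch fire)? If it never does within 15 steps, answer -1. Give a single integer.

Step 1: cell (5,3)='T' (+2 fires, +1 burnt)
Step 2: cell (5,3)='T' (+3 fires, +2 burnt)
Step 3: cell (5,3)='T' (+3 fires, +3 burnt)
Step 4: cell (5,3)='F' (+5 fires, +3 burnt)
  -> target ignites at step 4
Step 5: cell (5,3)='.' (+6 fires, +5 burnt)
Step 6: cell (5,3)='.' (+7 fires, +6 burnt)
Step 7: cell (5,3)='.' (+3 fires, +7 burnt)
Step 8: cell (5,3)='.' (+2 fires, +3 burnt)
Step 9: cell (5,3)='.' (+1 fires, +2 burnt)
Step 10: cell (5,3)='.' (+0 fires, +1 burnt)
  fire out at step 10

4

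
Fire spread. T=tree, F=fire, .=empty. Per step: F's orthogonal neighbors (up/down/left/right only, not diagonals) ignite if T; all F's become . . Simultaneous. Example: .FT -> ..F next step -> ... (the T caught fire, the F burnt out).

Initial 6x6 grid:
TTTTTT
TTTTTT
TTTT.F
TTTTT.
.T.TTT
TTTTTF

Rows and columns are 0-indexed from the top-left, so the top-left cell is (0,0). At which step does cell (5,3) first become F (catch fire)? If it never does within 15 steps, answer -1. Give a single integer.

Step 1: cell (5,3)='T' (+3 fires, +2 burnt)
Step 2: cell (5,3)='F' (+4 fires, +3 burnt)
  -> target ignites at step 2
Step 3: cell (5,3)='.' (+5 fires, +4 burnt)
Step 4: cell (5,3)='.' (+5 fires, +5 burnt)
Step 5: cell (5,3)='.' (+6 fires, +5 burnt)
Step 6: cell (5,3)='.' (+4 fires, +6 burnt)
Step 7: cell (5,3)='.' (+3 fires, +4 burnt)
Step 8: cell (5,3)='.' (+0 fires, +3 burnt)
  fire out at step 8

2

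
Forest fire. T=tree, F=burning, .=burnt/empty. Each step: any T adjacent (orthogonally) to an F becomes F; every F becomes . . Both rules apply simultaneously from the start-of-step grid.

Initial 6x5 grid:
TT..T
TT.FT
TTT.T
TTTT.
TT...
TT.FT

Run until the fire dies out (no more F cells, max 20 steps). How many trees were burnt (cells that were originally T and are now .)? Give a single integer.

Answer: 4

Derivation:
Step 1: +2 fires, +2 burnt (F count now 2)
Step 2: +2 fires, +2 burnt (F count now 2)
Step 3: +0 fires, +2 burnt (F count now 0)
Fire out after step 3
Initially T: 19, now '.': 15
Total burnt (originally-T cells now '.'): 4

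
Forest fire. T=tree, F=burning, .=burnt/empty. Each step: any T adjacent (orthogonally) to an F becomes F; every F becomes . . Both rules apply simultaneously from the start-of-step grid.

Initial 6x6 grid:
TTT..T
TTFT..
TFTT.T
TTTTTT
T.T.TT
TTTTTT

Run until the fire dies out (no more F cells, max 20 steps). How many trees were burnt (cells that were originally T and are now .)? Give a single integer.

Step 1: +6 fires, +2 burnt (F count now 6)
Step 2: +5 fires, +6 burnt (F count now 5)
Step 3: +4 fires, +5 burnt (F count now 4)
Step 4: +3 fires, +4 burnt (F count now 3)
Step 5: +4 fires, +3 burnt (F count now 4)
Step 6: +3 fires, +4 burnt (F count now 3)
Step 7: +1 fires, +3 burnt (F count now 1)
Step 8: +0 fires, +1 burnt (F count now 0)
Fire out after step 8
Initially T: 27, now '.': 35
Total burnt (originally-T cells now '.'): 26

Answer: 26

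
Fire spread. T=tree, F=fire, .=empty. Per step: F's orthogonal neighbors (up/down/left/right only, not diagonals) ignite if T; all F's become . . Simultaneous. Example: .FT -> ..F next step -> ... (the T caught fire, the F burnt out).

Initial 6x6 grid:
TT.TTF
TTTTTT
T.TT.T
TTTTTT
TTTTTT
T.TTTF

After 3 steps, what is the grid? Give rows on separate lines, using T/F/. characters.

Step 1: 4 trees catch fire, 2 burn out
  TT.TF.
  TTTTTF
  T.TT.T
  TTTTTT
  TTTTTF
  T.TTF.
Step 2: 6 trees catch fire, 4 burn out
  TT.F..
  TTTTF.
  T.TT.F
  TTTTTF
  TTTTF.
  T.TF..
Step 3: 4 trees catch fire, 6 burn out
  TT....
  TTTF..
  T.TT..
  TTTTF.
  TTTF..
  T.F...

TT....
TTTF..
T.TT..
TTTTF.
TTTF..
T.F...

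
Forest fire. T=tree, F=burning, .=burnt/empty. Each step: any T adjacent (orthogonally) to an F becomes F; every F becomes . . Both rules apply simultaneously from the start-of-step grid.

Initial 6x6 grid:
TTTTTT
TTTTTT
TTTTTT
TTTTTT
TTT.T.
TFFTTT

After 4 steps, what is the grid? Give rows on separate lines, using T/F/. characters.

Step 1: 4 trees catch fire, 2 burn out
  TTTTTT
  TTTTTT
  TTTTTT
  TTTTTT
  TFF.T.
  F..FTT
Step 2: 4 trees catch fire, 4 burn out
  TTTTTT
  TTTTTT
  TTTTTT
  TFFTTT
  F...T.
  ....FT
Step 3: 6 trees catch fire, 4 burn out
  TTTTTT
  TTTTTT
  TFFTTT
  F..FTT
  ....F.
  .....F
Step 4: 5 trees catch fire, 6 burn out
  TTTTTT
  TFFTTT
  F..FTT
  ....FT
  ......
  ......

TTTTTT
TFFTTT
F..FTT
....FT
......
......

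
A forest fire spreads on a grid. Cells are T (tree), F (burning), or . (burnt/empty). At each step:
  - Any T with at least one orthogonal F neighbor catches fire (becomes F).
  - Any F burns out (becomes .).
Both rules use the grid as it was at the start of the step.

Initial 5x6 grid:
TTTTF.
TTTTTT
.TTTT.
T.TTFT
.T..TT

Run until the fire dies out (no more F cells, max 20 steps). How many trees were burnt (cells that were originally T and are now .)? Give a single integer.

Answer: 19

Derivation:
Step 1: +6 fires, +2 burnt (F count now 6)
Step 2: +6 fires, +6 burnt (F count now 6)
Step 3: +3 fires, +6 burnt (F count now 3)
Step 4: +3 fires, +3 burnt (F count now 3)
Step 5: +1 fires, +3 burnt (F count now 1)
Step 6: +0 fires, +1 burnt (F count now 0)
Fire out after step 6
Initially T: 21, now '.': 28
Total burnt (originally-T cells now '.'): 19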